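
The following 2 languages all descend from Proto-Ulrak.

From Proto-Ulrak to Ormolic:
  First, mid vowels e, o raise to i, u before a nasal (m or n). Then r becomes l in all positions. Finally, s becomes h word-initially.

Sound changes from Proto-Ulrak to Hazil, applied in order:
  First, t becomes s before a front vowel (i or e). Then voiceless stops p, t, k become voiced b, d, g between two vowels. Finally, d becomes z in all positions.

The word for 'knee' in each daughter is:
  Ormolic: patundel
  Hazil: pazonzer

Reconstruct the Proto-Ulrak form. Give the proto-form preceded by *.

*patonder

Position 4: Ormolic has u, Hazil has o. Hazil preserves o here (none of its changes turn any other segment into o), so the proto-segment is *o.
Position 6: Ormolic has d, Hazil has z. Ormolic preserves d here (none of its changes turn any other segment into d), so the proto-segment is *d.
This points to *patonder. Verify forward in each daughter:
Ormolic: *patonder
  patonder → patunder   [pre-nasal raising]
  patunder → patundel   [unconditioned shift]
  patundel (rule 3 does not apply)
  giving Ormolic patundel.
Hazil: *patonder > padonder > pazonzer  (by intervocalic voicing, unconditioned shift)
Only *patonder yields all of Ormolic patundel, Hazil pazonzer.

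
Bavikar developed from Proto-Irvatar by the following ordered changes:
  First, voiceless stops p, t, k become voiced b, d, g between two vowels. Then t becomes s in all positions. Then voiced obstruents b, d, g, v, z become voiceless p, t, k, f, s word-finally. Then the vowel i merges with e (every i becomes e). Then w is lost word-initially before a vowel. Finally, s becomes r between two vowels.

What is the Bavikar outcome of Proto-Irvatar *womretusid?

omreduret

Bavikar: *womretusid > womredusid > womredusit > womreduset > omreduset > omreduret  (by intervocalic voicing, final devoicing, vowel merger, glide loss, rhotacism)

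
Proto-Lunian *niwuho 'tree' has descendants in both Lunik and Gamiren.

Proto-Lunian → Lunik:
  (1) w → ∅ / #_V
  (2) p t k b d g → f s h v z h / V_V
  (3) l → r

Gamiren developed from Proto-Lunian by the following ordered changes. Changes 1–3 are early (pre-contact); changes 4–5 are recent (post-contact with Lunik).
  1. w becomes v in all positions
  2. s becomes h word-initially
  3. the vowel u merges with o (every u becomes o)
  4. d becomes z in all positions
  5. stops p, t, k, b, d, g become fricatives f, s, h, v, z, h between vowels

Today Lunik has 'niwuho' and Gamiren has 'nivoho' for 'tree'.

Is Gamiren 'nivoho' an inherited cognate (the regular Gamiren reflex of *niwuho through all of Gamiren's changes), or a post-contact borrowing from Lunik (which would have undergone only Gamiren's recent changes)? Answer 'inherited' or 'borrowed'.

If inherited, *niwuho would pass through all of Gamiren's changes:
Gamiren: *niwuho > nivuho > nivoho  (by unconditioned shift, vowel merger)
If borrowed from Lunik 'niwuho' after the early changes, it would undergo only the recent ones:
  rule 4 (unconditioned shift): no change (niwuho)
  rule 5 (intervocalic lenition): no change (niwuho)
  ⇒ as a loan: niwuho
Gamiren 'nivoho' matches the inherited outcome exactly, so it is an inherited cognate, not a loan.

inherited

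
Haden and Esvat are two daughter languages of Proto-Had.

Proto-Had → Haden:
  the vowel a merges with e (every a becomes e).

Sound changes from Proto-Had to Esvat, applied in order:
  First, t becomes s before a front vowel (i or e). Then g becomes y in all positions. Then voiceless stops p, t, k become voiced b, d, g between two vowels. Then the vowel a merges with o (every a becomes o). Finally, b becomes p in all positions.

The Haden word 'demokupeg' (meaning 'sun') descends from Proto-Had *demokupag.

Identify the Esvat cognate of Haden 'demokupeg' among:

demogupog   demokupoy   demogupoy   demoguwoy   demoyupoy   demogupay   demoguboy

demogupoy

Esvat: start from *demokupag.
  rule 1: no change — demokupag
  rule 2 (unconditioned shift): demokupag → demokupay
  rule 3 (intervocalic voicing): demokupay → demogubay
  rule 4 (vowel merger): demogubay → demoguboy
  rule 5 (unconditioned shift): demoguboy → demogupoy
  ⇒ Esvat demogupoy
The other candidates each miss or misapply at least one Esvat change.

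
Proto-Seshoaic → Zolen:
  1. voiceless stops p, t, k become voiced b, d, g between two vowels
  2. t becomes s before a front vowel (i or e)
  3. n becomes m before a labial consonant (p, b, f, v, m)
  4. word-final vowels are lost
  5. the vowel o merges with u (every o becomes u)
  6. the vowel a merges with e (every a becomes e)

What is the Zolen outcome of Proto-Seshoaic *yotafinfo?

yudefimf

Zolen: *yotafinfo
  yotafinfo → yodafinfo   [intervocalic voicing]
  yodafinfo (rule 2 does not apply)
  yodafinfo → yodafimfo   [nasal place assimilation]
  yodafimfo → yodafimf   [apocope]
  yodafimf → yudafimf   [vowel merger]
  yudafimf → yudefimf   [vowel merger]
  giving Zolen yudefimf.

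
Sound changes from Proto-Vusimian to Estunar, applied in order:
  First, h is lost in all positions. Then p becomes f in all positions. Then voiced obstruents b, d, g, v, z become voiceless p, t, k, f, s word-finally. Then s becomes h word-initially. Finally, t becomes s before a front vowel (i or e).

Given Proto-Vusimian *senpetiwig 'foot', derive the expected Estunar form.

henfesiwik

Estunar: *senpetiwig
  senpetiwig (rule 1 does not apply)
  senpetiwig → senfetiwig   [unconditioned shift]
  senfetiwig → senfetiwik   [final devoicing]
  senfetiwik → henfetiwik   [debuccalisation]
  henfetiwik → henfesiwik   [palatalisation]
  giving Estunar henfesiwik.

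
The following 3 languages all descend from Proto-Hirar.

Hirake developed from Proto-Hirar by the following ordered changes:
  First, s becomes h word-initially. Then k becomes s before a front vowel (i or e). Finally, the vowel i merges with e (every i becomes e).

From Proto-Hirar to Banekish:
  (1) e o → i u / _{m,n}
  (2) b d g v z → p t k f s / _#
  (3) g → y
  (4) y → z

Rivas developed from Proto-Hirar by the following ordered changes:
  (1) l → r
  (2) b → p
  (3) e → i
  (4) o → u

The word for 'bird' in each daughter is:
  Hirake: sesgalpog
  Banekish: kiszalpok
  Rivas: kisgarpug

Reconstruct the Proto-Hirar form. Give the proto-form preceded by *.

Position 6: Hirake has l, Banekish has l, Rivas has r. Hirake preserves l here (none of its changes turn any other segment into l), so the proto-segment is *l.
Position 9: Hirake has g, Banekish has k, Rivas has g. Hirake preserves g here (none of its changes turn any other segment into g), so the proto-segment is *g.
Verify the candidate proto-form against each daughter:
Hirake: start from *kisgalpog.
  rule 1: no change — kisgalpog
  rule 2 (palatalisation): kisgalpog → sisgalpog
  rule 3 (vowel merger): sisgalpog → sesgalpog
  ⇒ Hirake sesgalpog
Banekish: start from *kisgalpog.
  rule 1: no change — kisgalpog
  rule 2 (final devoicing): kisgalpog → kisgalpok
  rule 3 (unconditioned shift): kisgalpok → kisyalpok
  rule 4 (unconditioned shift): kisyalpok → kiszalpok
  ⇒ Banekish kiszalpok
Rivas: *kisgalpog
  kisgalpog → kisgarpog   [unconditioned shift]
  kisgarpog (rule 2 does not apply)
  kisgarpog (rule 3 does not apply)
  kisgarpog → kisgarpug   [vowel merger]
  giving Rivas kisgarpug.
*kisgalpog is the unique common source.

*kisgalpog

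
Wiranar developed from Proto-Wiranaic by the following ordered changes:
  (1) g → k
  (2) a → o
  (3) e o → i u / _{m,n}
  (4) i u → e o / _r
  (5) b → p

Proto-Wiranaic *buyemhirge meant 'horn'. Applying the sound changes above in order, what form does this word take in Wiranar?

puyimherke

Wiranar: start from *buyemhirge.
  rule 1 (unconditioned shift): buyemhirge → buyemhirke
  rule 2: no change — buyemhirke
  rule 3 (pre-nasal raising): buyemhirke → buyimhirke
  rule 4 (pre-rhotic lowering): buyimhirke → buyimherke
  rule 5 (unconditioned shift): buyimherke → puyimherke
  ⇒ Wiranar puyimherke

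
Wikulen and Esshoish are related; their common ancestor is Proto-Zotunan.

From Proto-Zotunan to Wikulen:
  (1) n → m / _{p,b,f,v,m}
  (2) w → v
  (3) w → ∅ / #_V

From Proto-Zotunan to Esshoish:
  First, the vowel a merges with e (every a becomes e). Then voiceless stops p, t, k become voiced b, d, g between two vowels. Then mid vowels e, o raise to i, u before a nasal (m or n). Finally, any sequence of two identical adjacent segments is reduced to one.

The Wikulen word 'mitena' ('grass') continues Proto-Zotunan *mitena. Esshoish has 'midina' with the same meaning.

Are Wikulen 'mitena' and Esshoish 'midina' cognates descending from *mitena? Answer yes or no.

no

Derive the expected Esshoish reflex of *mitena:
Esshoish: *mitena > mitene > midene > midine  (by vowel merger, intervocalic voicing, pre-nasal raising)
The regular Esshoish reflex would be 'midine', but the attested form is 'midina'. The correspondence is irregular, so they are not cognates (the Esshoish form has a different source).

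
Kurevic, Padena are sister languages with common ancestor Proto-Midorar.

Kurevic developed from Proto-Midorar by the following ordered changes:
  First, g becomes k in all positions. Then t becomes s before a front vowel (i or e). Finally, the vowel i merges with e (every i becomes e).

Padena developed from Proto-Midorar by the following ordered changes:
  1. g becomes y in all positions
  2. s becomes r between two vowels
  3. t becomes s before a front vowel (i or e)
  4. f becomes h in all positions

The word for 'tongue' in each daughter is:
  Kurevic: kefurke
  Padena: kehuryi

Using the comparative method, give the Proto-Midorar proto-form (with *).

Position 3: Kurevic has f, Padena has h. Kurevic preserves f here (none of its changes turn any other segment into f), so the proto-segment is *f.
Position 6: Kurevic has k, Padena has y. Taking the neighbouring segments as reconstructed: Kurevic k could go back to *k or *g; Padena y could go back to *g or *y — the one source consistent with every daughter is *g.
Position 7: Kurevic has e, Padena has i. Padena preserves i here (none of its changes turn any other segment into i), so the proto-segment is *i.
Verify the candidate proto-form against each daughter:
Kurevic: *kefurgi
  kefurgi → kefurki   [unconditioned shift]
  kefurki (rule 2 does not apply)
  kefurki → kefurke   [vowel merger]
  giving Kurevic kefurke.
Padena: *kefurgi > kefuryi > kehuryi  (by unconditioned shift, unconditioned shift)
*kefurgi is the unique common source.

*kefurgi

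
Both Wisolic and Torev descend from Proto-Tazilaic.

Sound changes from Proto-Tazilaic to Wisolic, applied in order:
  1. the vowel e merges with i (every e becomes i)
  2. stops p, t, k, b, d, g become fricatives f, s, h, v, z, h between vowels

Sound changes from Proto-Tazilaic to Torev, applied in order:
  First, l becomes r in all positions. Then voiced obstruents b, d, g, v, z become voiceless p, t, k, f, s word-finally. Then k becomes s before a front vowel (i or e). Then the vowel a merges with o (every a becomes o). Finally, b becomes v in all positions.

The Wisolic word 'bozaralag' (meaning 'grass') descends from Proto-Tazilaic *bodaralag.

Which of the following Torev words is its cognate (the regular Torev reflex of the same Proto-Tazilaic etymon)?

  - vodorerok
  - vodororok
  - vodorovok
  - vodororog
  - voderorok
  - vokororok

Torev: start from *bodaralag.
  rule 1 (unconditioned shift): bodaralag → bodararag
  rule 2 (final devoicing): bodararag → bodararak
  rule 3: no change — bodararak
  rule 4 (vowel merger): bodararak → bodororok
  rule 5 (unconditioned shift): bodororok → vodororok
  ⇒ Torev vodororok
The other candidates each miss or misapply at least one Torev change.

vodororok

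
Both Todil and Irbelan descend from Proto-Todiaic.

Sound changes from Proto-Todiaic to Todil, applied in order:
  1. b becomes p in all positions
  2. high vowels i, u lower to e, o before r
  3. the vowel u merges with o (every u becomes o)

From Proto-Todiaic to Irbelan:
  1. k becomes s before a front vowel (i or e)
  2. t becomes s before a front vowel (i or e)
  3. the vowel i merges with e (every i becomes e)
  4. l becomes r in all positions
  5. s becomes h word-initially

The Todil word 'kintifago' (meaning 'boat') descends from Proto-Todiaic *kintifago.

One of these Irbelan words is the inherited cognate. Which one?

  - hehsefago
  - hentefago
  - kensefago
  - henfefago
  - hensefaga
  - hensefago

hensefago

Irbelan: *kintifago > sintifago > sinsifago > sensefago > hensefago  (by palatalisation, palatalisation, vowel merger, debuccalisation)
The other candidates each miss or misapply at least one Irbelan change.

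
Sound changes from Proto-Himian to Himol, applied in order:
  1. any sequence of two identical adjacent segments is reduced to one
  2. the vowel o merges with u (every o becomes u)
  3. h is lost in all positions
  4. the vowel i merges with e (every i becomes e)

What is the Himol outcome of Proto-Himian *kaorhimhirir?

Himol: *kaorhimhirir > kaurhimhirir > kaurimirir > kauremerer  (by vowel merger, h-loss, vowel merger)

kauremerer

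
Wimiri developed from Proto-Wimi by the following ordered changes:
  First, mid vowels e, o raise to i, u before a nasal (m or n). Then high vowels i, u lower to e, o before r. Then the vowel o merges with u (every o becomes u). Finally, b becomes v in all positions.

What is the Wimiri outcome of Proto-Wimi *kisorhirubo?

Wimiri: start from *kisorhirubo.
  rule 1: no change — kisorhirubo
  rule 2 (pre-rhotic lowering): kisorhirubo → kisorherubo
  rule 3 (vowel merger): kisorherubo → kisurherubu
  rule 4 (unconditioned shift): kisurherubu → kisurheruvu
  ⇒ Wimiri kisurheruvu

kisurheruvu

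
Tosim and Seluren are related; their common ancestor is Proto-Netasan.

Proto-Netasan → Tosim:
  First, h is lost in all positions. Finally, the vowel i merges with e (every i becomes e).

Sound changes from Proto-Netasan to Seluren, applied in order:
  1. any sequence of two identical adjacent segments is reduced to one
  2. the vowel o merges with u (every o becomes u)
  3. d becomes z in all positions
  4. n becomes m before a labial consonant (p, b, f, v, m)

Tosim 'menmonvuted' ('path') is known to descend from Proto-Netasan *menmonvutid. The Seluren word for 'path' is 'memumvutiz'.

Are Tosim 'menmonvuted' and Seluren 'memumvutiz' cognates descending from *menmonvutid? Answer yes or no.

no

Derive the expected Seluren reflex of *menmonvutid:
Seluren: start from *menmonvutid.
  rule 1: no change — menmonvutid
  rule 2 (vowel merger): menmonvutid → menmunvutid
  rule 3 (unconditioned shift): menmunvutid → menmunvutiz
  rule 4 (nasal place assimilation): menmunvutiz → memmumvutiz
  ⇒ Seluren memmumvutiz
The regular Seluren reflex would be 'memmumvutiz', but the attested form is 'memumvutiz'. The correspondence is irregular, so they are not cognates (the Seluren form has a different source).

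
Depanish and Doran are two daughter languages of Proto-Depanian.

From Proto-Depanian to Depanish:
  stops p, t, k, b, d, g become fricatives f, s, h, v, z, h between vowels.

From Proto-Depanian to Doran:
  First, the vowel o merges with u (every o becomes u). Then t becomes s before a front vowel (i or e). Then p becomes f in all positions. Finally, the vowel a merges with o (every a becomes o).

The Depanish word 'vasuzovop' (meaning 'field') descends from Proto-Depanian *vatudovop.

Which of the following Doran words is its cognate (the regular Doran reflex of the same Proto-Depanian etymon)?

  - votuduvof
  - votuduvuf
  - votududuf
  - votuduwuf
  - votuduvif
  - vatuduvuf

votuduvuf

Doran: *vatudovop > vatuduvup > vatuduvuf > votuduvuf  (by vowel merger, unconditioned shift, vowel merger)
The other candidates each miss or misapply at least one Doran change.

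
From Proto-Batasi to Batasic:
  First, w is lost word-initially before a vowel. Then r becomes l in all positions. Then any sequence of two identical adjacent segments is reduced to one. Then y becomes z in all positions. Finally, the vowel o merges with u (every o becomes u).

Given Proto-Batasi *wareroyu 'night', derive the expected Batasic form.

aleluzu

Batasic: *wareroyu
  wareroyu → areroyu   [glide loss]
  areroyu → aleloyu   [unconditioned shift]
  aleloyu (rule 3 does not apply)
  aleloyu → alelozu   [unconditioned shift]
  alelozu → aleluzu   [vowel merger]
  giving Batasic aleluzu.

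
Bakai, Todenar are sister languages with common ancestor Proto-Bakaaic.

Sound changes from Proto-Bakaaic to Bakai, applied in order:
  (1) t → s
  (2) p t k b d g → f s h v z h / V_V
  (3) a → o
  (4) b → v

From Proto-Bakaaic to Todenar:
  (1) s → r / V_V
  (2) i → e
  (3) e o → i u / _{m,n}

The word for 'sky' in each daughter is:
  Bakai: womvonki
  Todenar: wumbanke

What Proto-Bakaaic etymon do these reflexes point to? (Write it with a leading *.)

Position 2: Bakai has o, Todenar has u. Taking the neighbouring segments as reconstructed: Bakai o could go back to *a or *o; Todenar u could go back to *o or *u — the one source consistent with every daughter is *o.
Position 4: Bakai has v, Todenar has b. Todenar preserves b here (none of its changes turn any other segment into b), so the proto-segment is *b.
This points to *wombanki. Verify forward in each daughter:
Bakai: *wombanki
  wombanki (rule 1 does not apply)
  wombanki (rule 2 does not apply)
  wombanki → wombonki   [vowel merger]
  wombonki → womvonki   [unconditioned shift]
  giving Bakai womvonki.
Todenar: *wombanki
  wombanki (rule 1 does not apply)
  wombanki → wombanke   [vowel merger]
  wombanke → wumbanke   [pre-nasal raising]
  giving Todenar wumbanke.
Only *wombanki yields all of Bakai womvonki, Todenar wumbanke.

*wombanki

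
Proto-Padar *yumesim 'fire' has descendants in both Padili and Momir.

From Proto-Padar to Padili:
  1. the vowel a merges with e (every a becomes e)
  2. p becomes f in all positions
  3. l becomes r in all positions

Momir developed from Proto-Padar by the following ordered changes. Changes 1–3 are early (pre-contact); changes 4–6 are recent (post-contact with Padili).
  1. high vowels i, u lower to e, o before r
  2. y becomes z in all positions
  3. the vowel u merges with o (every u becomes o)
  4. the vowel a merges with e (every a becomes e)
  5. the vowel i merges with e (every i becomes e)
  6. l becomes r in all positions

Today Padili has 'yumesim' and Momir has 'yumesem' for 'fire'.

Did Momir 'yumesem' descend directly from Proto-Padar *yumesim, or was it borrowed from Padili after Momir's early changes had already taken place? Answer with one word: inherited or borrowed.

If inherited, *yumesim would pass through all of Momir's changes:
Momir: *yumesim > zumesim > zomesim > zomesem  (by unconditioned shift, vowel merger, vowel merger)
If borrowed from Padili 'yumesim' after the early changes, it would undergo only the recent ones:
  rule 4 (vowel merger): no change (yumesim)
  rule 5 (vowel merger): yumesim → yumesem
  rule 6 (unconditioned shift): no change (yumesem)
  ⇒ as a loan: yumesem
Momir 'yumesem' matches the loan outcome 'yumesem', not the inherited 'zomesem' — it skipped the early Momir changes, so it was borrowed from Padili.

borrowed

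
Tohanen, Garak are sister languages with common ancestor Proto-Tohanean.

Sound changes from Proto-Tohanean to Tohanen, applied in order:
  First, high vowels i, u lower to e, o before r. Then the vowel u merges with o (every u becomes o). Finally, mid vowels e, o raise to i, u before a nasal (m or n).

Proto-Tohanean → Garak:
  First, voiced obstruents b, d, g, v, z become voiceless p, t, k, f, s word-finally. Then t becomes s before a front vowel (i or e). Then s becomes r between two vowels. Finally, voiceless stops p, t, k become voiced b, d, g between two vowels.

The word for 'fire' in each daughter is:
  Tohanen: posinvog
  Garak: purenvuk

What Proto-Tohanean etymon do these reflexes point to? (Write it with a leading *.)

Position 2: Tohanen has o, Garak has u. Garak preserves u here (none of its changes turn any other segment into u), so the proto-segment is *u.
Position 7: Tohanen has o, Garak has u. Garak preserves u here (none of its changes turn any other segment into u), so the proto-segment is *u.
Position 3: Tohanen has s, Garak has r. Tohanen preserves s here (none of its changes turn any other segment into s), so the proto-segment is *s.
Continuing position by position gives *pusenvug; check it forward:
Tohanen: *pusenvug
  pusenvug (rule 1 does not apply)
  pusenvug → posenvog   [vowel merger]
  posenvog → posinvog   [pre-nasal raising]
  giving Tohanen posinvog.
Garak: start from *pusenvug.
  rule 1 (final devoicing): pusenvug → pusenvuk
  rule 2: no change — pusenvuk
  rule 3 (rhotacism): pusenvuk → purenvuk
  rule 4: no change — purenvuk
  ⇒ Garak purenvuk
*pusenvug is the unique common source.

*pusenvug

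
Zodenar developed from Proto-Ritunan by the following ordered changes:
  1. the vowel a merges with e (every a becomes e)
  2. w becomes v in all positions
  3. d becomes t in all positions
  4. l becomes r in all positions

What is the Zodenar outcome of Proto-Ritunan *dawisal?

Zodenar: start from *dawisal.
  rule 1 (vowel merger): dawisal → dewisel
  rule 2 (unconditioned shift): dewisel → devisel
  rule 3 (unconditioned shift): devisel → tevisel
  rule 4 (unconditioned shift): tevisel → teviser
  ⇒ Zodenar teviser

teviser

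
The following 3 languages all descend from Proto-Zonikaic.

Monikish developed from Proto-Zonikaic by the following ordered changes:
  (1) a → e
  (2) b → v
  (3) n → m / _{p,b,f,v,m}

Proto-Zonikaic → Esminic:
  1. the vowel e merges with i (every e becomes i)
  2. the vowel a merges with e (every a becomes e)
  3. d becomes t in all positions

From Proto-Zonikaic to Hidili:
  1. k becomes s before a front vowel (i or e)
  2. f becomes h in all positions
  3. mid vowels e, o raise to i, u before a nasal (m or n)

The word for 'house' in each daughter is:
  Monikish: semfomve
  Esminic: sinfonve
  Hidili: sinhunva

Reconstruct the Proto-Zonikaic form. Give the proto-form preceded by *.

*senfonva

Position 5: Monikish has o, Esminic has o, Hidili has u. Monikish preserves o here (none of its changes turn any other segment into o), so the proto-segment is *o.
Position 2: Monikish has e, Esminic has i, Hidili has i. Taking the neighbouring segments as reconstructed: Monikish e could go back to *a or *e; Esminic i could go back to *e or *i; Hidili i could go back to *e or *i — the one source consistent with every daughter is *e.
Verify the candidate proto-form against each daughter:
Monikish: start from *senfonva.
  rule 1 (vowel merger): senfonva → senfonve
  rule 2: no change — senfonve
  rule 3 (nasal place assimilation): senfonve → semfomve
  ⇒ Monikish semfomve
Esminic: start from *senfonva.
  rule 1 (vowel merger): senfonva → sinfonva
  rule 2 (vowel merger): sinfonva → sinfonve
  rule 3: no change — sinfonve
  ⇒ Esminic sinfonve
Hidili: *senfonva > senhonva > sinhunva  (by unconditioned shift, pre-nasal raising)
No other proto-form is consistent with every reflex, so the reconstruction is *senfonva.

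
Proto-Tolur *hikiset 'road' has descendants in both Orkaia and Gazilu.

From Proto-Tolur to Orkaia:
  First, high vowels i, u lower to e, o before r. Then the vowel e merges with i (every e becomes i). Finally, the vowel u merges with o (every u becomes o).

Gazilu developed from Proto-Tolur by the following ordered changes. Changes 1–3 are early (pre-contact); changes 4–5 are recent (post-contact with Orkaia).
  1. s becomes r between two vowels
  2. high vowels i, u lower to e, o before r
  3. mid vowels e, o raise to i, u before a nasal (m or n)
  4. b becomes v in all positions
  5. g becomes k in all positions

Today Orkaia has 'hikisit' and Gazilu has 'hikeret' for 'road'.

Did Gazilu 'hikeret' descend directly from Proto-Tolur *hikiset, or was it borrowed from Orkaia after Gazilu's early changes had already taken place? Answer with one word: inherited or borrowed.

inherited

If inherited, *hikiset would pass through all of Gazilu's changes:
Gazilu: start from *hikiset.
  rule 1 (rhotacism): hikiset → hikiret
  rule 2 (pre-rhotic lowering): hikiret → hikeret
  rule 3: no change — hikeret
  rule 4: no change — hikeret
  rule 5: no change — hikeret
  ⇒ Gazilu hikeret
If borrowed from Orkaia 'hikisit' after the early changes, it would undergo only the recent ones:
  rule 4 (unconditioned shift): no change (hikisit)
  rule 5 (unconditioned shift): no change (hikisit)
  ⇒ as a loan: hikisit
Gazilu 'hikeret' matches the inherited outcome exactly, so it is an inherited cognate, not a loan.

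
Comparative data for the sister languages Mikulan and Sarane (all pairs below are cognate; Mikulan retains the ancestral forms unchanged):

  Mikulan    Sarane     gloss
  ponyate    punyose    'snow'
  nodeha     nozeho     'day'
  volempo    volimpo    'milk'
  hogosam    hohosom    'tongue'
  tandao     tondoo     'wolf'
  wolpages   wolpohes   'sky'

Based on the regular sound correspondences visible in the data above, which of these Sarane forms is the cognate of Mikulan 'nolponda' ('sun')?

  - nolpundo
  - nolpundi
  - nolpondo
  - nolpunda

ponyate ~ punyose — Mikulan o corresponds to Sarane u after a consonant, before a nasal.
nodeha ~ nozeho — Mikulan a corresponds to Sarane o word-finally.
Applying these to Mikulan 'nolponda':
  nolponda → nolpunda   (o→u after a consonant, before a nasal)
  nolpunda → nolpundo   (a→o word-finally)
So the Sarane cognate is 'nolpundo'.

nolpundo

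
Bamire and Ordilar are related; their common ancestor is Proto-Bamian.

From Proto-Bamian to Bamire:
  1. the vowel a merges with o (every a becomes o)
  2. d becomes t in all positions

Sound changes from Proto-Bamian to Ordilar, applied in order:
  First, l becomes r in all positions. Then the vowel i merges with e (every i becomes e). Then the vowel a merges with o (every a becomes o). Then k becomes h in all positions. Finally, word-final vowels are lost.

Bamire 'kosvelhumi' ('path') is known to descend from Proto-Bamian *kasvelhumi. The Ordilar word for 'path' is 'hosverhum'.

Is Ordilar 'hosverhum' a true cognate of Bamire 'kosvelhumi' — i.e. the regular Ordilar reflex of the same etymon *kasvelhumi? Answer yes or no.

Derive the expected Ordilar reflex of *kasvelhumi:
Ordilar: start from *kasvelhumi.
  rule 1 (unconditioned shift): kasvelhumi → kasverhumi
  rule 2 (vowel merger): kasverhumi → kasverhume
  rule 3 (vowel merger): kasverhume → kosverhume
  rule 4 (unconditioned shift): kosverhume → hosverhume
  rule 5 (apocope): hosverhume → hosverhum
  ⇒ Ordilar hosverhum
Ordilar 'hosverhum' matches the regular reflex exactly, so the pair is cognate.

yes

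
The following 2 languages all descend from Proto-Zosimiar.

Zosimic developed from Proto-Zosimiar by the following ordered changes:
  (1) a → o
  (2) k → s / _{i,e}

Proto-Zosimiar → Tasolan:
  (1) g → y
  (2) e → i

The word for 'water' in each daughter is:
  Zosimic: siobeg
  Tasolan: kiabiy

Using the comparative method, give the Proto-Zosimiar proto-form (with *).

*kiabeg

Position 5: Zosimic has e, Tasolan has i. Zosimic preserves e here (none of its changes turn any other segment into e), so the proto-segment is *e.
Position 3: Zosimic has o, Tasolan has a. Tasolan preserves a here (none of its changes turn any other segment into a), so the proto-segment is *a.
Position 1: Zosimic has s, Tasolan has k. Tasolan preserves k here (none of its changes turn any other segment into k), so the proto-segment is *k.
Verify the candidate proto-form against each daughter:
Zosimic: *kiabeg > kiobeg > siobeg  (by vowel merger, palatalisation)
Tasolan: start from *kiabeg.
  rule 1 (unconditioned shift): kiabeg → kiabey
  rule 2 (vowel merger): kiabey → kiabiy
  ⇒ Tasolan kiabiy
*kiabeg is the unique common source.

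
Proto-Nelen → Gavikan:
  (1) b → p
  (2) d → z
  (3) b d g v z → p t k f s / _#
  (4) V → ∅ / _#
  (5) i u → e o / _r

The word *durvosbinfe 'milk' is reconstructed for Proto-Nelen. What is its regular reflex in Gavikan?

zorvospinf

Gavikan: *durvosbinfe
  durvosbinfe → durvospinfe   [unconditioned shift]
  durvospinfe → zurvospinfe   [unconditioned shift]
  zurvospinfe (rule 3 does not apply)
  zurvospinfe → zurvospinf   [apocope]
  zurvospinf → zorvospinf   [pre-rhotic lowering]
  giving Gavikan zorvospinf.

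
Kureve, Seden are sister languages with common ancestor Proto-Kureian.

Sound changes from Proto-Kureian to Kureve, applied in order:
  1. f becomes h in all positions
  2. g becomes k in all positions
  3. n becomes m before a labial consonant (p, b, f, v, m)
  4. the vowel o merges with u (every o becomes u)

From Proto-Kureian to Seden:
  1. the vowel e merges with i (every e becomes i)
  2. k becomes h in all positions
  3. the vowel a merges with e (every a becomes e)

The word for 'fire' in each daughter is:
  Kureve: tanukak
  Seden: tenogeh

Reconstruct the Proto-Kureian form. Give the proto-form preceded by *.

Position 5: Kureve has k, Seden has g. Seden preserves g here (none of its changes turn any other segment into g), so the proto-segment is *g.
Position 4: Kureve has u, Seden has o. Seden preserves o here (none of its changes turn any other segment into o), so the proto-segment is *o.
Position 7: Kureve has k, Seden has h. Taking the neighbouring segments as reconstructed: Kureve k could go back to *k or *g; Seden h could go back to *k or *h — the one source consistent with every daughter is *k.
Continuing position by position gives *tanogak; check it forward:
Kureve: *tanogak > tanokak > tanukak  (by unconditioned shift, vowel merger)
Seden: *tanogak
  tanogak (rule 1 does not apply)
  tanogak → tanogah   [unconditioned shift]
  tanogah → tenogeh   [vowel merger]
  giving Seden tenogeh.
Only *tanogak yields all of Kureve tanukak, Seden tenogeh.

*tanogak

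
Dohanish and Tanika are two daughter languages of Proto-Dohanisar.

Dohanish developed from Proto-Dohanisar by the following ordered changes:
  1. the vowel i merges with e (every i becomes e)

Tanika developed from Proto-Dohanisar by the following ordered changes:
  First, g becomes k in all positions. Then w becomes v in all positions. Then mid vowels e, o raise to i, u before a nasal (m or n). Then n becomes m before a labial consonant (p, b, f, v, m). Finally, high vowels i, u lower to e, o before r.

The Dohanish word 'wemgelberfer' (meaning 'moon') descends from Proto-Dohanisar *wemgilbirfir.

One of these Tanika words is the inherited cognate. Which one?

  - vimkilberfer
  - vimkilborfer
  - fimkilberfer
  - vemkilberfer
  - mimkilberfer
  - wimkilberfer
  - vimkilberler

Tanika: *wemgilbirfir > wemkilbirfir > vemkilbirfir > vimkilbirfir > vimkilberfer  (by unconditioned shift, unconditioned shift, pre-nasal raising, pre-rhotic lowering)
Only 'vimkilberfer' matches the regular Tanika development of *wemgilbirfir.

vimkilberfer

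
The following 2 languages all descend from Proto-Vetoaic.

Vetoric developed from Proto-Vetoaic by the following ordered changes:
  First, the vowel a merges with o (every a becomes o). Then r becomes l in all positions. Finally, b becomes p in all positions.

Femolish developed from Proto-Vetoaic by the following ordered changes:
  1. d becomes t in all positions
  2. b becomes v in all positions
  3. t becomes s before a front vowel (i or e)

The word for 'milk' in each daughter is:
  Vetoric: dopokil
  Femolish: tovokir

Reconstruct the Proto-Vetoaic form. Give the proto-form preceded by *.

Position 3: Vetoric has p, Femolish has v. Taking the neighbouring segments as reconstructed: Vetoric p could go back to *p or *b; Femolish v could go back to *b or *v — the one source consistent with every daughter is *b.
Position 1: Vetoric has d, Femolish has t. Vetoric preserves d here (none of its changes turn any other segment into d), so the proto-segment is *d.
Position 7: Vetoric has l, Femolish has r. Femolish preserves r here (none of its changes turn any other segment into r), so the proto-segment is *r.
This points to *dobokir. Verify forward in each daughter:
Vetoric: start from *dobokir.
  rule 1: no change — dobokir
  rule 2 (unconditioned shift): dobokir → dobokil
  rule 3 (unconditioned shift): dobokil → dopokil
  ⇒ Vetoric dopokil
Femolish: start from *dobokir.
  rule 1 (unconditioned shift): dobokir → tobokir
  rule 2 (unconditioned shift): tobokir → tovokir
  rule 3: no change — tovokir
  ⇒ Femolish tovokir
Only *dobokir yields all of Vetoric dopokil, Femolish tovokir.

*dobokir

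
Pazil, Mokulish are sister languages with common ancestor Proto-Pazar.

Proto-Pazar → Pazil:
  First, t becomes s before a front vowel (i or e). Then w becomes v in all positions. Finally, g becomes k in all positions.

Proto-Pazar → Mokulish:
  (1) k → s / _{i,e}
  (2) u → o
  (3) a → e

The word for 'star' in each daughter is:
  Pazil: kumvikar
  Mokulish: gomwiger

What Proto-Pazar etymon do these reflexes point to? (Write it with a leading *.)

*gumwigar

Position 1: Pazil has k, Mokulish has g. Mokulish preserves g here (none of its changes turn any other segment into g), so the proto-segment is *g.
Position 7: Pazil has a, Mokulish has e. Pazil preserves a here (none of its changes turn any other segment into a), so the proto-segment is *a.
Position 4: Pazil has v, Mokulish has w. Mokulish preserves w here (none of its changes turn any other segment into w), so the proto-segment is *w.
Verify the candidate proto-form against each daughter:
Pazil: *gumwigar > gumvigar > kumvikar  (by unconditioned shift, unconditioned shift)
Mokulish: *gumwigar > gomwigar > gomwiger  (by vowel merger, vowel merger)
Only *gumwigar yields all of Pazil kumvikar, Mokulish gomwiger.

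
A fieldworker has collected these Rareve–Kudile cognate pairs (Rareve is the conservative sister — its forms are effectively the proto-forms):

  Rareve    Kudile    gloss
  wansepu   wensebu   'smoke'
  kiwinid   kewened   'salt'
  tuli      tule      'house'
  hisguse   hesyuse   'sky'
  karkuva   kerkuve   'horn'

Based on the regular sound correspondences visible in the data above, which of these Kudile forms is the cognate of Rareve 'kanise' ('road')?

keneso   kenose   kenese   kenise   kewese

wansepu ~ wensebu — Rareve a corresponds to Kudile e after a consonant, before a nasal.
kiwinid ~ kewened, hisguse ~ hesyuse — Rareve i corresponds to Kudile e after a consonant, before a consonant other than r, m, n, p, b, f, v.
Applying these to Rareve 'kanise':
  kanise → kenise   (a→e after a consonant, before a nasal)
  kenise → kenese   (i→e after a consonant, before a consonant other than r, m, n, p, b, f, v)
So the Kudile cognate is 'kenese'.

kenese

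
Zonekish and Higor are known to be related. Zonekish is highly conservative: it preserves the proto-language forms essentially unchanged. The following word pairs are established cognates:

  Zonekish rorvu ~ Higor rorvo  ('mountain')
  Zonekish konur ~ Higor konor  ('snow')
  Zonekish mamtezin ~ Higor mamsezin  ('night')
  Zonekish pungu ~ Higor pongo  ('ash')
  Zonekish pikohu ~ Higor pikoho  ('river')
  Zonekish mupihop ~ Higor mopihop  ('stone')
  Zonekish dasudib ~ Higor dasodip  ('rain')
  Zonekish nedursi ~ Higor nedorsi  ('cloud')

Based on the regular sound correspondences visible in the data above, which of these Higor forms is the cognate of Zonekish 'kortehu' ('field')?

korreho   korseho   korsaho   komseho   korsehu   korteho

mamtezin ~ mamsezin — Zonekish t corresponds to Higor s after a consonant, before a front vowel.
rorvu ~ rorvo, pungu ~ pongo — Zonekish u corresponds to Higor o word-finally.
Applying these to Zonekish 'kortehu':
  kortehu → korsehu   (t→s after a consonant, before a front vowel)
  korsehu → korseho   (u→o word-finally)
So the Higor cognate is 'korseho'.

korseho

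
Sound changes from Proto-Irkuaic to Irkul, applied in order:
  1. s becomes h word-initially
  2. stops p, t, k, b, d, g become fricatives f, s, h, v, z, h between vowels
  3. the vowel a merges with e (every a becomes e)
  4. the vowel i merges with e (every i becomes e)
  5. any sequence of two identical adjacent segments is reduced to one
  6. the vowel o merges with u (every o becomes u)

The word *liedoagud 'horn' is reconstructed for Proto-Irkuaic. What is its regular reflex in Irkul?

Irkul: *liedoagud > liezoahud > liezoehud > leezoehud > lezoehud > lezuehud  (by intervocalic lenition, vowel merger, vowel merger, degemination, vowel merger)

lezuehud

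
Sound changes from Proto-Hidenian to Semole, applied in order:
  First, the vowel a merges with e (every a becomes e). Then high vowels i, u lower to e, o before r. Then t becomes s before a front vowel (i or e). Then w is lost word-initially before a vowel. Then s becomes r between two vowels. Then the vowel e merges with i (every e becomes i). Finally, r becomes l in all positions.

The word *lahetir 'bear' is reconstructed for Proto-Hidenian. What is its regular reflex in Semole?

Semole: *lahetir
  lahetir → lehetir   [vowel merger]
  lehetir → leheter   [pre-rhotic lowering]
  leheter → leheser   [palatalisation]
  leheser (rule 4 does not apply)
  leheser → leherer   [rhotacism]
  leherer → lihirir   [vowel merger]
  lihirir → lihilil   [unconditioned shift]
  giving Semole lihilil.

lihilil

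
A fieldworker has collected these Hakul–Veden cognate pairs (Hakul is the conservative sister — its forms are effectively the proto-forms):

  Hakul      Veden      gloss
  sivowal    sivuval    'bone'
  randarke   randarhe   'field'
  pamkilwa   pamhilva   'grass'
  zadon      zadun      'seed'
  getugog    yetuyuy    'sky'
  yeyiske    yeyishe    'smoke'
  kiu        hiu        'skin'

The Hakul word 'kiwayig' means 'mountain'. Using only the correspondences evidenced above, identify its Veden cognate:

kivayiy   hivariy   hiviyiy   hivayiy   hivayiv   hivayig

kiu ~ hiu — Hakul k corresponds to Veden h word-initially before a front vowel.
sivowal ~ sivuval — Hakul w corresponds to Veden v between vowels (before a back vowel).
getugog ~ yetuyuy — Hakul g corresponds to Veden y word-finally.
Applying these to Hakul 'kiwayig':
  kiwayig → hiwayig   (k→h word-initially before a front vowel)
  hiwayig → hivayig   (w→v between vowels (before a back vowel))
  hivayig → hivayiy   (g→y word-finally)
So the Veden cognate is 'hivayiy'.

hivayiy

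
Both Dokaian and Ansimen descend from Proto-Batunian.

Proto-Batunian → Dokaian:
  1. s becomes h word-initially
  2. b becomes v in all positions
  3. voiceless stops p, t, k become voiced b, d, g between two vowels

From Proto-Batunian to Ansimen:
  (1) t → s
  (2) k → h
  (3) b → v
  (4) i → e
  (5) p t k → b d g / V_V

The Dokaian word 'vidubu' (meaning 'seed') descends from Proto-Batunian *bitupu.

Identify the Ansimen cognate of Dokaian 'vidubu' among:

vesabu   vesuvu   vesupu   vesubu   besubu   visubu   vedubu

vesubu

Ansimen: *bitupu > bisupu > visupu > vesupu > vesubu  (by unconditioned shift, unconditioned shift, vowel merger, intervocalic voicing)
Among the options, 'vesubu' alone shows every Ansimen change applied in order.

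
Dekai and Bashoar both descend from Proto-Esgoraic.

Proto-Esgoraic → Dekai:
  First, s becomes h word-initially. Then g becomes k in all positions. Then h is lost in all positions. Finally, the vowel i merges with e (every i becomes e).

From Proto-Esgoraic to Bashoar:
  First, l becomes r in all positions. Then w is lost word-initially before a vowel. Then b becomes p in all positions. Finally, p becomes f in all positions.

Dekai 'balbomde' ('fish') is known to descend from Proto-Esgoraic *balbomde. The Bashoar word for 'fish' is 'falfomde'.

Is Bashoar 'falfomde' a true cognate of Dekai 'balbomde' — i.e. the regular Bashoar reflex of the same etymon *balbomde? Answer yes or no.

Derive the expected Bashoar reflex of *balbomde:
Bashoar: start from *balbomde.
  rule 1 (unconditioned shift): balbomde → barbomde
  rule 2: no change — barbomde
  rule 3 (unconditioned shift): barbomde → parpomde
  rule 4 (unconditioned shift): parpomde → farfomde
  ⇒ Bashoar farfomde
The regular Bashoar reflex would be 'farfomde', but the attested form is 'falfomde'. The correspondence is irregular, so they are not cognates (the Bashoar form has a different source).

no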